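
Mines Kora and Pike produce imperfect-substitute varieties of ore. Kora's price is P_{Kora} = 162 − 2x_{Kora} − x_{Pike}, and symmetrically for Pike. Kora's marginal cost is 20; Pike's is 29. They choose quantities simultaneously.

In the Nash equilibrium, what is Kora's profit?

Mine Kora's profit: π = x_{Kora}(162 − 2x_{Kora} − x_{Pike}) − 20x_{Kora}.
∂π/∂x_{Kora} = 142 − 4x_{Kora} − x_{Pike} = 0 ⇒ x_{Kora} = 35.5 − 0.25x_{Pike}.
Similarly x_{Pike} = 33.25 − 0.25x_{Kora}.
Plugging x_{Pike} into Kora's best response: x_{Kora} = 35.5 − 0.25(33.25 − 0.25x_{Kora}) ⇒ 0.9375x_{Kora} = 27.1875, so x_{Kora} = 29.
Then x_{Pike} = 33.25 − 0.25·29 = 26.
P_{Kora} = 162 − 2·29 − 26 = 78.
Profit = (78 − 20)·29 = 1682.

1682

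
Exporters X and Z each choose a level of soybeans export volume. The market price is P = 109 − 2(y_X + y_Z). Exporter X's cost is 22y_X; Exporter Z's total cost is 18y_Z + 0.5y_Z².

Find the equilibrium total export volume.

Exporter X's profit: π = y_X(109 − 2(y_X + y_Z)) − 22y_X.
∂π/∂y_X = 87 − 4y_X − 2y_Z = 0, so y_X = 21.75 − 0.5y_Z.
For Z: ∂π/∂y_Z = 91 − 5y_Z − 2y_X = 0 ⇒ y_Z = 18.2 − 0.4y_X.
Solving the two reaction functions simultaneously: (1 − (−0.5)(−0.4))y_X = 21.75 − 0.5·18.2, so 0.8y_X = 12.65 and y_X = 15.8125.
Then y_Z = 18.2 − 0.4·15.8125 = 11.875.
Total export volume: 15.8125 + 11.875 = 27.6875.

27.6875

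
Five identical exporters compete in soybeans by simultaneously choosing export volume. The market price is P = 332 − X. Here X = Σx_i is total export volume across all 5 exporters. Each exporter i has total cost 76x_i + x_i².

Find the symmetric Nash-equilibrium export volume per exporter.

32

A representative exporter's profit is π_i = x_i(332 − X) − 76x_i − x_i², with X = x_i + Σ_{j≠i} x_j.
First-order condition: 256 − 4x_i − Σ_{j≠i} x_j = 0.
With identical exporters, set every x_j = x: then 256 − 4x − 4x = 0, i.e. x = 256/8 = 32.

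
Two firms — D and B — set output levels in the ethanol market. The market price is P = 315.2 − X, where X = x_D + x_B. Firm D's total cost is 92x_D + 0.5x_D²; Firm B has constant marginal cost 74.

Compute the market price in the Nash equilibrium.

174.08

Firm D's profit: π = x_D(315.2 − (x_D + x_B)) − 92x_D − 0.5x_D².
∂π/∂x_D = 223.2 − 3x_D − x_B = 0, so x_D = 74.4 − (1/3)x_B.
For B: ∂π/∂x_B = 241.2 − 2x_B − x_D = 0 ⇒ x_B = 120.6 − 0.5x_D.
Substituting the second reaction function into the first: x_D = 74.4 − (1/3)(120.6 − 0.5x_D), which gives (5/6)x_D = 34.2 ⇒ x_D = 41.04.
Then x_B = 120.6 − 0.5·41.04 = 100.08.
Equilibrium price: P = 315.2 − 141.12 = 174.08.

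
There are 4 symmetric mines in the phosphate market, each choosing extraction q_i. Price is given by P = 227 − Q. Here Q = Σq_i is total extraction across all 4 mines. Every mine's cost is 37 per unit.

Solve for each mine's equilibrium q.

38

A representative mine's profit is π_i = q_i(227 − Q) − 37q_i, with Q = q_i + Σ_{j≠i} q_j.
First-order condition: 190 − 2q_i − Σ_{j≠i} q_j = 0.
In a symmetric equilibrium every mine chooses the same q, so Σ_{j≠i} q_j = 3q. The condition becomes 190 − 5q = 0, giving q = 190/5 = 38.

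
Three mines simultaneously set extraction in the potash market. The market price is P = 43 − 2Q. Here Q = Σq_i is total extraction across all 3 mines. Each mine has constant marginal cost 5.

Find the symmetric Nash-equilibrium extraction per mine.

A representative mine's profit is π_i = q_i(43 − 2Q) − 5q_i, with Q = q_i + Σ_{j≠i} q_j.
First-order condition: 38 − 4q_i − 2Σ_{j≠i} q_j = 0.
In a symmetric equilibrium every mine chooses the same q, so Σ_{j≠i} q_j = 2q. The condition becomes 38 − 8q = 0, giving q = 38/8 = 4.75.

4.75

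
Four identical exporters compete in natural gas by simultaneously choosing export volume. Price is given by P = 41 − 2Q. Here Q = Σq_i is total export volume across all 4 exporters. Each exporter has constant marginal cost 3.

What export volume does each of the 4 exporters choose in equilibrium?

3.8

A representative exporter's profit is π_i = q_i(41 − 2Q) − 3q_i, with Q = q_i + Σ_{j≠i} q_j.
First-order condition: 38 − 4q_i − 2Σ_{j≠i} q_j = 0.
With identical exporters, set every q_j = q: then 38 − 4q − 6q = 0, i.e. q = 38/10 = 3.8.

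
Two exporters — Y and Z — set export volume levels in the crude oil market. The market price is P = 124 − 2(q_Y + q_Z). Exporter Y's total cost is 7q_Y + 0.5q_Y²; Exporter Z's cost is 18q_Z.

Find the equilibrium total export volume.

Exporter Y's profit: π = q_Y(124 − 2(q_Y + q_Z)) − 7q_Y − 0.5q_Y².
∂π/∂q_Y = 117 − 5q_Y − 2q_Z = 0, so q_Y = 23.4 − 0.4q_Z.
For Z: ∂π/∂q_Z = 106 − 4q_Z − 2q_Y = 0 ⇒ q_Z = 26.5 − 0.5q_Y.
Solving the two reaction functions simultaneously: (1 − (−0.4)(−0.5))q_Y = 23.4 − 0.4·26.5, so 0.8q_Y = 12.8 and q_Y = 16.
Then q_Z = 26.5 − 0.5·16 = 18.5.
Total export volume: 16 + 18.5 = 34.5.

34.5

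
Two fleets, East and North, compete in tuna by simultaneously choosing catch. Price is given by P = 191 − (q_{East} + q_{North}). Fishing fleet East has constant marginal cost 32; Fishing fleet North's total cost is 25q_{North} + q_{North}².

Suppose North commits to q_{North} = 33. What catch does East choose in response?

Fishing fleet East's profit: π = q_{East}(191 − (q_{East} + q_{North})) − 32q_{East}.
∂π/∂q_{East} = 159 − 2q_{East} − q_{North} = 0, so q_{East} = 79.5 − 0.5q_{North}.
At q_{North} = 33: q_{East} = 79.5 − 0.5·33 = 63.

63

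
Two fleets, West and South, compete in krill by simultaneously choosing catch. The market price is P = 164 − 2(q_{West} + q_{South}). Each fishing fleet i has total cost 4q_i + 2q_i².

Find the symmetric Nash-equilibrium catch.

Fishing fleet West's profit: π = q_{West}(164 − 2(q_{West} + q_{South})) − 4q_{West} − 2q_{West}².
∂π/∂q_{West} = 160 − 8q_{West} − 2q_{South} = 0, so q_{West} = 20 − 0.25q_{South}.
By symmetry q_{South} = q_{West}; substituting into the reaction function, 1.25q_{West} = 20 and q_{West} = 16.

16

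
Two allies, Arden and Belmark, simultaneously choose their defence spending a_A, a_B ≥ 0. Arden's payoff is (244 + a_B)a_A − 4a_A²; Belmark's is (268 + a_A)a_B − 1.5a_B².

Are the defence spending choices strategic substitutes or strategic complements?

Expanding Arden's payoff: 244a_A + a_Ba_A − 4a_A².
∂π/∂a_A = 244 + a_B − 8a_A = 0, so a_A = 30.5 + 0.125a_B.
The best-response slope da_A/da_B = 0.125 > 0: the reaction function is upward-sloping, so the choices are strategic complements.

strategic complements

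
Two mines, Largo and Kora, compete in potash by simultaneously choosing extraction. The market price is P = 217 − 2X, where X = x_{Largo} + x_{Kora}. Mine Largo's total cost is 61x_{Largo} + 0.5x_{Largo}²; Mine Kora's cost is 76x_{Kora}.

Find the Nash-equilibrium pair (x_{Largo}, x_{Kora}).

21.375, 24.5625

Mine Largo's profit: π = x_{Largo}(217 − 2(x_{Largo} + x_{Kora})) − 61x_{Largo} − 0.5x_{Largo}².
∂π/∂x_{Largo} = 156 − 5x_{Largo} − 2x_{Kora} = 0, so x_{Largo} = 31.2 − 0.4x_{Kora}.
For Kora: ∂π/∂x_{Kora} = 141 − 4x_{Kora} − 2x_{Largo} = 0 ⇒ x_{Kora} = 35.25 − 0.5x_{Largo}.
Solving the two reaction functions simultaneously: (1 − (−0.4)(−0.5))x_{Largo} = 31.2 − 0.4·35.25, so 0.8x_{Largo} = 17.1 and x_{Largo} = 21.375.
Then x_{Kora} = 35.25 − 0.5·21.375 = 24.5625.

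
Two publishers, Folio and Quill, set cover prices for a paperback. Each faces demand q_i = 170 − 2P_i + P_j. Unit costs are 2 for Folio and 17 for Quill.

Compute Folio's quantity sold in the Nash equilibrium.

116

Folio's profit: π = (P_{Folio} − 2)(170 − 2P_{Folio} + P_{Quill}).
∂π/∂P_{Folio} = 174 − 4P_{Folio} + P_{Quill} = 0 ⇒ P_{Folio} = 43.5 + 0.25P_{Quill}.
Similarly P_{Quill} = 51 + 0.25P_{Folio}.
Plugging P_{Quill} into Folio's best response: P_{Folio} = 43.5 + 0.25(51 + 0.25P_{Folio}) ⇒ 0.9375P_{Folio} = 56.25, so P_{Folio} = 60.
Then P_{Quill} = 51 + 0.25·60 = 66.
q_{Folio} = 170 − 2·60 + 66 = 116.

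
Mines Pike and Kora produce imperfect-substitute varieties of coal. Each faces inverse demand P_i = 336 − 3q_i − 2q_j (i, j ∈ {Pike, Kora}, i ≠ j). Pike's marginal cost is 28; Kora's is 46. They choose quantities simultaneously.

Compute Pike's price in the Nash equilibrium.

146.875

Mine Pike's profit: π = q_{Pike}(336 − 3q_{Pike} − 2q_{Kora}) − 28q_{Pike}.
∂π/∂q_{Pike} = 308 − 6q_{Pike} − 2q_{Kora} = 0 ⇒ q_{Pike} = 154/3 − (1/3)q_{Kora}.
Similarly q_{Kora} = 145/3 − (1/3)q_{Pike}.
Substituting the second reaction function into the first: q_{Pike} = 154/3 − (1/3)(145/3 − (1/3)q_{Pike}), which gives (8/9)q_{Pike} = 317/9 ⇒ q_{Pike} = 39.625.
Then q_{Kora} = 145/3 − (1/3)·39.625 = 35.125.
P_{Pike} = 336 − 3·39.625 − 2·35.125 = 146.875.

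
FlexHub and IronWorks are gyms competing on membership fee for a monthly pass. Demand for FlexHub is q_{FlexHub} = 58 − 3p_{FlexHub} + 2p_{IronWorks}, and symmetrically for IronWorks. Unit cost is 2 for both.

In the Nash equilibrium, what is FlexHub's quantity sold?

FlexHub's profit: π = (p_{FlexHub} − 2)(58 − 3p_{FlexHub} + 2p_{IronWorks}).
∂π/∂p_{FlexHub} = 64 − 6p_{FlexHub} + 2p_{IronWorks} = 0 ⇒ p_{FlexHub} = 32/3 + (1/3)p_{IronWorks}.
By symmetry p_{IronWorks} = p_{FlexHub}; substituting into the reaction function, (2/3)p_{FlexHub} = 32/3 and p_{FlexHub} = 16.
q_{FlexHub} = 58 − 3·16 + 2·16 = 42.

42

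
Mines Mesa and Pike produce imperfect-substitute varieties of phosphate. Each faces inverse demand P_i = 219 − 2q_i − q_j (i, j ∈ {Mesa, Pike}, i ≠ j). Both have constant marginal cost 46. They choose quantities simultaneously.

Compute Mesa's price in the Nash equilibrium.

115.2

Mine Mesa's profit: π = q_{Mesa}(219 − 2q_{Mesa} − q_{Pike}) − 46q_{Mesa}.
∂π/∂q_{Mesa} = 173 − 4q_{Mesa} − q_{Pike} = 0 ⇒ q_{Mesa} = 43.25 − 0.25q_{Pike}.
Setting q_{Mesa} = q_{Pike} in the reaction function: q_{Mesa} = 43.25 − 0.25q_{Mesa}, so q_{Mesa} = 43.25 / 1.25 = 34.6.
P_{Mesa} = 219 − 2·34.6 − 34.6 = 115.2.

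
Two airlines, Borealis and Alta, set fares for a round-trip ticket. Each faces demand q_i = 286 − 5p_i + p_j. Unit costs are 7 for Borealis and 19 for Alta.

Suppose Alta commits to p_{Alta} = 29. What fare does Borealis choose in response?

Borealis's profit: π = (p_{Borealis} − 7)(286 − 5p_{Borealis} + p_{Alta}).
∂π/∂p_{Borealis} = 321 − 10p_{Borealis} + p_{Alta} = 0 ⇒ p_{Borealis} = 32.1 + 0.1p_{Alta}.
At p_{Alta} = 29: p_{Borealis} = 32.1 + 0.1·29 = 35.

35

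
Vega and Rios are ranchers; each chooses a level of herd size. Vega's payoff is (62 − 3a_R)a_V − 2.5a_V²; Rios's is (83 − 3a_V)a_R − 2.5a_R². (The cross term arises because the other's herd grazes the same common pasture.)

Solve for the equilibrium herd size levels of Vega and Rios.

Expanding Vega's payoff: 62a_V − 3a_Ra_V − 2.5a_V².
∂π/∂a_V = 62 − 3a_R − 5a_V = 0, so a_V = 12.4 − 0.6a_R.
Likewise for Rios: a_R = 16.6 − 0.6a_V.
Solving the two reaction functions simultaneously: (1 − (−0.6)(−0.6))a_V = 12.4 − 0.6·16.6, so 0.64a_V = 2.44 and a_V = 3.8125.
Then a_R = 16.6 − 0.6·3.8125 = 14.3125.

3.8125, 14.3125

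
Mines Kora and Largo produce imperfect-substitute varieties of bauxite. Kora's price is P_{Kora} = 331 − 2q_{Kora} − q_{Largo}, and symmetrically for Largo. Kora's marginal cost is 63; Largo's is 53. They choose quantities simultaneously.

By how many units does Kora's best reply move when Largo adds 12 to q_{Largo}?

Mine Kora's profit: π = q_{Kora}(331 − 2q_{Kora} − q_{Largo}) − 63q_{Kora}.
∂π/∂q_{Kora} = 268 − 4q_{Kora} − q_{Largo} = 0 ⇒ q_{Kora} = 67 − 0.25q_{Largo}.
The reaction-function slope is −0.25, so a 12-unit rise in q_{Largo} moves q_{Kora} by −0.25 × 12 = −3. Kora's best response falls — the actions are strategic substitutes.

-3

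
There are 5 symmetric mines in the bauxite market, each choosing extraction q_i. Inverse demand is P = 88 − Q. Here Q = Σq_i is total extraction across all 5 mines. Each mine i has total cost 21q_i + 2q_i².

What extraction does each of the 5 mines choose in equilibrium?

A representative mine's profit is π_i = q_i(88 − Q) − 21q_i − 2q_i², with Q = q_i + Σ_{j≠i} q_j.
First-order condition: 67 − 6q_i − Σ_{j≠i} q_j = 0.
With identical mines, set every q_j = q: then 67 − 6q − 4q = 0, i.e. q = 67/10 = 6.7.

6.7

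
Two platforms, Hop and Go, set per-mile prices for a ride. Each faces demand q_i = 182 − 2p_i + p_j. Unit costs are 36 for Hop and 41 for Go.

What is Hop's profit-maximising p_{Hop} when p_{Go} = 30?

71

Hop's profit: π = (p_{Hop} − 36)(182 − 2p_{Hop} + p_{Go}).
∂π/∂p_{Hop} = 254 − 4p_{Hop} + p_{Go} = 0 ⇒ p_{Hop} = 63.5 + 0.25p_{Go}.
At p_{Go} = 30: p_{Hop} = 63.5 + 0.25·30 = 71.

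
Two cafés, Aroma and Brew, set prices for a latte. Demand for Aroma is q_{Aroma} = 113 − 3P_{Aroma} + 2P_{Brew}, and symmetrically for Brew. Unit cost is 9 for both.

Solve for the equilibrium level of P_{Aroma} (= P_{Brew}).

Aroma's profit: π = (P_{Aroma} − 9)(113 − 3P_{Aroma} + 2P_{Brew}).
∂π/∂P_{Aroma} = 140 − 6P_{Aroma} + 2P_{Brew} = 0 ⇒ P_{Aroma} = 70/3 + (1/3)P_{Brew}.
Setting P_{Aroma} = P_{Brew} in the reaction function: P_{Aroma} = 70/3 + (1/3)P_{Aroma}, so P_{Aroma} = (70/3) / (2/3) = 35.

35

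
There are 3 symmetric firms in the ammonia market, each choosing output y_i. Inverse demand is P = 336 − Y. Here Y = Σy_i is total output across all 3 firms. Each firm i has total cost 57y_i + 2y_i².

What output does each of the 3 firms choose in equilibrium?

34.875

A representative firm's profit is π_i = y_i(336 − Y) − 57y_i − 2y_i², with Y = y_i + Σ_{j≠i} y_j.
First-order condition: 279 − 6y_i − Σ_{j≠i} y_j = 0.
With identical firms, set every y_j = y: then 279 − 6y − 2y = 0, i.e. y = 279/8 = 34.875.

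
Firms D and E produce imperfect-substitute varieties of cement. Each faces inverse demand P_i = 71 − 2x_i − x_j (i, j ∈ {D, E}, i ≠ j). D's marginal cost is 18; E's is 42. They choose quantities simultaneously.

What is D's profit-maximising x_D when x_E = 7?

11.5

Firm D's profit: π = x_D(71 − 2x_D − x_E) − 18x_D.
∂π/∂x_D = 53 − 4x_D − x_E = 0 ⇒ x_D = 13.25 − 0.25x_E.
At x_E = 7: x_D = 13.25 − 0.25·7 = 11.5.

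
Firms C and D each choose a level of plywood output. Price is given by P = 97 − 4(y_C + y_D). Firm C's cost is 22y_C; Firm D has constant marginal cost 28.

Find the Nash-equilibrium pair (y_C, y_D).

Firm C's profit: π = y_C(97 − 4(y_C + y_D)) − 22y_C.
∂π/∂y_C = 75 − 8y_C − 4y_D = 0, so y_C = 9.375 − 0.5y_D.
By the same steps for D: y_D = 8.625 − 0.5y_C.
Plugging y_D into C's best response: y_C = 9.375 − 0.5(8.625 − 0.5y_C) ⇒ 0.75y_C = 5.0625, so y_C = 6.75.
Then y_D = 8.625 − 0.5·6.75 = 5.25.

6.75, 5.25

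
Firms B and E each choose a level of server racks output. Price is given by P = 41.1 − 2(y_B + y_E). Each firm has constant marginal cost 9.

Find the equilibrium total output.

10.7

Firm B's profit: π = y_B(41.1 − 2(y_B + y_E)) − 9y_B.
∂π/∂y_B = 32.1 − 4y_B − 2y_E = 0, so y_B = 8.025 − 0.5y_E.
By symmetry y_E = y_B; substituting into the reaction function, 1.5y_B = 8.025 and y_B = 5.35.
Total output: 5.35 + 5.35 = 10.7.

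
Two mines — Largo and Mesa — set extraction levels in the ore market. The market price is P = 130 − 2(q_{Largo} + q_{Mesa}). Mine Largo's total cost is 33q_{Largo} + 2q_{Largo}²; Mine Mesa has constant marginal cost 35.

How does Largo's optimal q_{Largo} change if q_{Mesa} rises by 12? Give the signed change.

-3

Mine Largo's profit: π = q_{Largo}(130 − 2(q_{Largo} + q_{Mesa})) − 33q_{Largo} − 2q_{Largo}².
∂π/∂q_{Largo} = 97 − 8q_{Largo} − 2q_{Mesa} = 0, so q_{Largo} = 12.125 − 0.25q_{Mesa}.
The reaction-function slope is −0.25, so a 12-unit rise in q_{Mesa} moves q_{Largo} by −0.25 × 12 = −3. Largo's best response falls — the actions are strategic substitutes.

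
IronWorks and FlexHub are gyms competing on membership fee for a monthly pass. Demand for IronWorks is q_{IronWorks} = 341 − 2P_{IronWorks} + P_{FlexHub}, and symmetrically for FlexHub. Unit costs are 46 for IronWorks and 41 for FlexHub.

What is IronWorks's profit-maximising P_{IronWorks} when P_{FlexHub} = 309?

185.5

IronWorks's profit: π = (P_{IronWorks} − 46)(341 − 2P_{IronWorks} + P_{FlexHub}).
∂π/∂P_{IronWorks} = 433 − 4P_{IronWorks} + P_{FlexHub} = 0 ⇒ P_{IronWorks} = 108.25 + 0.25P_{FlexHub}.
At P_{FlexHub} = 309: P_{IronWorks} = 108.25 + 0.25·309 = 185.5.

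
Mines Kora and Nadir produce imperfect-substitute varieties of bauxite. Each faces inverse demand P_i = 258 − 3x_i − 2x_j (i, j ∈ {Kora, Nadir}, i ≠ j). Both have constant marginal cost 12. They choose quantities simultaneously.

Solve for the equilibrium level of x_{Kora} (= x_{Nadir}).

30.75

Mine Kora's profit: π = x_{Kora}(258 − 3x_{Kora} − 2x_{Nadir}) − 12x_{Kora}.
∂π/∂x_{Kora} = 246 − 6x_{Kora} − 2x_{Nadir} = 0 ⇒ x_{Kora} = 41 − (1/3)x_{Nadir}.
The game is symmetric, so in equilibrium x_{Nadir} = x_{Kora}: the reaction function gives (4/3)x_{Kora} = 41, hence x_{Kora} = 30.75.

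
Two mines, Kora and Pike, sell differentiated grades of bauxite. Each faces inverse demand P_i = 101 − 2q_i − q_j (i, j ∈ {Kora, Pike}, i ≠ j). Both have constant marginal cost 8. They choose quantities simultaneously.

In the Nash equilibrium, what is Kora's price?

Mine Kora's profit: π = q_{Kora}(101 − 2q_{Kora} − q_{Pike}) − 8q_{Kora}.
∂π/∂q_{Kora} = 93 − 4q_{Kora} − q_{Pike} = 0 ⇒ q_{Kora} = 23.25 − 0.25q_{Pike}.
Setting q_{Kora} = q_{Pike} in the reaction function: q_{Kora} = 23.25 − 0.25q_{Kora}, so q_{Kora} = 23.25 / 1.25 = 18.6.
P_{Kora} = 101 − 2·18.6 − 18.6 = 45.2.

45.2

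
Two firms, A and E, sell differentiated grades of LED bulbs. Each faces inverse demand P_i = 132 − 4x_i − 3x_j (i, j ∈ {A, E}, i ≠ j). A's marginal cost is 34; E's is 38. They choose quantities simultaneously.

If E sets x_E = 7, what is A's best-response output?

9.625

Firm A's profit: π = x_A(132 − 4x_A − 3x_E) − 34x_A.
∂π/∂x_A = 98 − 8x_A − 3x_E = 0 ⇒ x_A = 12.25 − 0.375x_E.
At x_E = 7: x_A = 12.25 − 0.375·7 = 9.625.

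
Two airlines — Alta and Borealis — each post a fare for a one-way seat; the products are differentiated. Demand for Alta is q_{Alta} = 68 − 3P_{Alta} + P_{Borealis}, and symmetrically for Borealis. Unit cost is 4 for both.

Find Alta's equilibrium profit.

Alta's profit: π = (P_{Alta} − 4)(68 − 3P_{Alta} + P_{Borealis}).
∂π/∂P_{Alta} = 80 − 6P_{Alta} + P_{Borealis} = 0 ⇒ P_{Alta} = 40/3 + (1/6)P_{Borealis}.
The game is symmetric, so in equilibrium P_{Borealis} = P_{Alta}: the reaction function gives (5/6)P_{Alta} = 40/3, hence P_{Alta} = 16.
q_{Alta} = 68 − 3·16 + 16 = 36.
Profit = (16 − 4)·36 = 432.

432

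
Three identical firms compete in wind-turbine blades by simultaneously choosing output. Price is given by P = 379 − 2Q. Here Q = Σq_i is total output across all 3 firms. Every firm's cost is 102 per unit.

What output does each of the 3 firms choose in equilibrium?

34.625

A representative firm's profit is π_i = q_i(379 − 2Q) − 102q_i, with Q = q_i + Σ_{j≠i} q_j.
First-order condition: 277 − 4q_i − 2Σ_{j≠i} q_j = 0.
With identical firms, set every q_j = q: then 277 − 4q − 4q = 0, i.e. q = 277/8 = 34.625.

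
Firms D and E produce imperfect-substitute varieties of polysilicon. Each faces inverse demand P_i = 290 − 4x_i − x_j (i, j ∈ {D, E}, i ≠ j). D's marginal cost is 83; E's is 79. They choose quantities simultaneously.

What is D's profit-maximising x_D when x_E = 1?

Firm D's profit: π = x_D(290 − 4x_D − x_E) − 83x_D.
∂π/∂x_D = 207 − 8x_D − x_E = 0 ⇒ x_D = 25.875 − 0.125x_E.
At x_E = 1: x_D = 25.875 − 0.125·1 = 25.75.

25.75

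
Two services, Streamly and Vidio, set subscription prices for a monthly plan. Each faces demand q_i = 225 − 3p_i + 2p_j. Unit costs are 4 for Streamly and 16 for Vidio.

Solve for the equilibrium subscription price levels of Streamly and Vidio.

Streamly's profit: π = (p_{Streamly} − 4)(225 − 3p_{Streamly} + 2p_{Vidio}).
∂π/∂p_{Streamly} = 237 − 6p_{Streamly} + 2p_{Vidio} = 0 ⇒ p_{Streamly} = 39.5 + (1/3)p_{Vidio}.
Similarly p_{Vidio} = 45.5 + (1/3)p_{Streamly}.
Solving the two reaction functions simultaneously: (1 − (1/3)(1/3))p_{Streamly} = 39.5 + (1/3)·45.5, so (8/9)p_{Streamly} = 164/3 and p_{Streamly} = 61.5.
Then p_{Vidio} = 45.5 + (1/3)·61.5 = 66.

61.5, 66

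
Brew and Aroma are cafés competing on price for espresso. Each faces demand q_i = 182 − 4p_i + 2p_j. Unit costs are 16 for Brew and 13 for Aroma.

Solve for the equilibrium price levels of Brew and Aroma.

Brew's profit: π = (p_{Brew} − 16)(182 − 4p_{Brew} + 2p_{Aroma}).
∂π/∂p_{Brew} = 246 − 8p_{Brew} + 2p_{Aroma} = 0 ⇒ p_{Brew} = 30.75 + 0.25p_{Aroma}.
Similarly p_{Aroma} = 29.25 + 0.25p_{Brew}.
Solving the two reaction functions simultaneously: (1 − (0.25)(0.25))p_{Brew} = 30.75 + 0.25·29.25, so 0.9375p_{Brew} = 38.0625 and p_{Brew} = 40.6.
Then p_{Aroma} = 29.25 + 0.25·40.6 = 39.4.

40.6, 39.4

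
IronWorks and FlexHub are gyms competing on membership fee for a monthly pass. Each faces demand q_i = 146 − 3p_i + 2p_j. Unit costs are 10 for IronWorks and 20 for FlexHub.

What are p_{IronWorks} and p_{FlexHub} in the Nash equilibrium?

IronWorks's profit: π = (p_{IronWorks} − 10)(146 − 3p_{IronWorks} + 2p_{FlexHub}).
∂π/∂p_{IronWorks} = 176 − 6p_{IronWorks} + 2p_{FlexHub} = 0 ⇒ p_{IronWorks} = 88/3 + (1/3)p_{FlexHub}.
Similarly p_{FlexHub} = 103/3 + (1/3)p_{IronWorks}.
Solving the two reaction functions simultaneously: (1 − (1/3)(1/3))p_{IronWorks} = 88/3 + (1/3)·(103/3), so (8/9)p_{IronWorks} = 367/9 and p_{IronWorks} = 45.875.
Then p_{FlexHub} = 103/3 + (1/3)·45.875 = 49.625.

45.875, 49.625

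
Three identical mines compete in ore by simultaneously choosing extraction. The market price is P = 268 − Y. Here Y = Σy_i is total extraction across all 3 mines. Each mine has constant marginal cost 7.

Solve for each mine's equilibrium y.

A representative mine's profit is π_i = y_i(268 − Y) − 7y_i, with Y = y_i + Σ_{j≠i} y_j.
First-order condition: 261 − 2y_i − Σ_{j≠i} y_j = 0.
With identical mines, set every y_j = y: then 261 − 2y − 2y = 0, i.e. y = 261/4 = 65.25.

65.25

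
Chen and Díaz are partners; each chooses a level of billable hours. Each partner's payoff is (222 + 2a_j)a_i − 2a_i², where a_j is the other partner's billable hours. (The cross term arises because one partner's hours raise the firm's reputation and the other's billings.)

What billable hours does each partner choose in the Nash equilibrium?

Chen's payoff is (222 + 2a_D)a_C − 2a_C².
∂π/∂a_C = 222 + 2a_D − 4a_C = 0, so a_C = 55.5 + 0.5a_D.
The game is symmetric, so in equilibrium a_D = a_C: the reaction function gives 0.5a_C = 55.5, hence a_C = 111.

111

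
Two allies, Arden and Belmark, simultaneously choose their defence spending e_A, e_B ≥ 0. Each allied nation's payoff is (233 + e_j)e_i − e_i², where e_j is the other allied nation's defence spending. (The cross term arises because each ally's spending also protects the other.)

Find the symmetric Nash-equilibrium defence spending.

Arden's payoff is (233 + e_B)e_A − e_A².
∂π/∂e_A = 233 + e_B − 2e_A = 0, so e_A = 116.5 + 0.5e_B.
By symmetry e_B = e_A; substituting into the reaction function, 0.5e_A = 116.5 and e_A = 233.

233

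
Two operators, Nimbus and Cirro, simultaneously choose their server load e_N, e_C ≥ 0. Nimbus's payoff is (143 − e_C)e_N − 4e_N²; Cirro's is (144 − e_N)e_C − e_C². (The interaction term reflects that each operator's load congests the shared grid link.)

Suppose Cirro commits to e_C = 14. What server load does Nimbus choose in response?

Expanding Nimbus's payoff: 143e_N − e_Ce_N − 4e_N².
∂π/∂e_N = 143 − e_C − 8e_N = 0, so e_N = 17.875 − 0.125e_C.
At e_C = 14: e_N = 17.875 − 0.125·14 = 16.125.

16.125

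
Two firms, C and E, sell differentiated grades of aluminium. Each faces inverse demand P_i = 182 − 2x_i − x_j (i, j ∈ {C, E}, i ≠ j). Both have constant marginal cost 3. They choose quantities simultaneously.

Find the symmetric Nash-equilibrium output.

Firm C's profit: π = x_C(182 − 2x_C − x_E) − 3x_C.
∂π/∂x_C = 179 − 4x_C − x_E = 0 ⇒ x_C = 44.75 − 0.25x_E.
Setting x_C = x_E in the reaction function: x_C = 44.75 − 0.25x_C, so x_C = 44.75 / 1.25 = 35.8.

35.8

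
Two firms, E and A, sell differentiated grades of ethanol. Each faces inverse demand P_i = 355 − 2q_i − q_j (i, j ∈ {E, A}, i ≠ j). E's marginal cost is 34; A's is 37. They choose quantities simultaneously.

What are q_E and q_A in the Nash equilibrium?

Firm E's profit: π = q_E(355 − 2q_E − q_A) − 34q_E.
∂π/∂q_E = 321 − 4q_E − q_A = 0 ⇒ q_E = 80.25 − 0.25q_A.
Similarly q_A = 79.5 − 0.25q_E.
Substituting the second reaction function into the first: q_E = 80.25 − 0.25(79.5 − 0.25q_E), which gives 0.9375q_E = 60.375 ⇒ q_E = 64.4.
Then q_A = 79.5 − 0.25·64.4 = 63.4.

64.4, 63.4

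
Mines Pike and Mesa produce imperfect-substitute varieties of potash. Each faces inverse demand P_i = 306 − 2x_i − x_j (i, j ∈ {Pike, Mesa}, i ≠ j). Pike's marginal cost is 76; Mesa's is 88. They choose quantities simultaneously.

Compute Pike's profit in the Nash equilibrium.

Mine Pike's profit: π = x_{Pike}(306 − 2x_{Pike} − x_{Mesa}) − 76x_{Pike}.
∂π/∂x_{Pike} = 230 − 4x_{Pike} − x_{Mesa} = 0 ⇒ x_{Pike} = 57.5 − 0.25x_{Mesa}.
Similarly x_{Mesa} = 54.5 − 0.25x_{Pike}.
Substituting the second reaction function into the first: x_{Pike} = 57.5 − 0.25(54.5 − 0.25x_{Pike}), which gives 0.9375x_{Pike} = 43.875 ⇒ x_{Pike} = 46.8.
Then x_{Mesa} = 54.5 − 0.25·46.8 = 42.8.
P_{Pike} = 306 − 2·46.8 − 42.8 = 169.6.
Profit = (169.6 − 76)·46.8 = 4380.48.

4380.48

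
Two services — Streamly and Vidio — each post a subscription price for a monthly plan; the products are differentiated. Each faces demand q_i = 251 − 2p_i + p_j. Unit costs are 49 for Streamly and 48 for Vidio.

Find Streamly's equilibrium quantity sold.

134.4

Streamly's profit: π = (p_{Streamly} − 49)(251 − 2p_{Streamly} + p_{Vidio}).
∂π/∂p_{Streamly} = 349 − 4p_{Streamly} + p_{Vidio} = 0 ⇒ p_{Streamly} = 87.25 + 0.25p_{Vidio}.
Similarly p_{Vidio} = 86.75 + 0.25p_{Streamly}.
Substituting the second reaction function into the first: p_{Streamly} = 87.25 + 0.25(86.75 + 0.25p_{Streamly}), which gives 0.9375p_{Streamly} = 108.9375 ⇒ p_{Streamly} = 116.2.
Then p_{Vidio} = 86.75 + 0.25·116.2 = 115.8.
q_{Streamly} = 251 − 2·116.2 + 115.8 = 134.4.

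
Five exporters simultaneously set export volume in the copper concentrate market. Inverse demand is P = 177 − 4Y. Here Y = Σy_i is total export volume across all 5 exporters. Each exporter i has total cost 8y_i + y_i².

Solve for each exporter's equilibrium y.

6.5

A representative exporter's profit is π_i = y_i(177 − 4Y) − 8y_i − y_i², with Y = y_i + Σ_{j≠i} y_j.
First-order condition: 169 − 10y_i − 4Σ_{j≠i} y_j = 0.
With identical exporters, set every y_j = y: then 169 − 10y − 16y = 0, i.e. y = 169/26 = 6.5.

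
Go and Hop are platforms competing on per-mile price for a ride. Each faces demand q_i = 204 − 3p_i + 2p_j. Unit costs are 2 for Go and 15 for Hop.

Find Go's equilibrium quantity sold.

Go's profit: π = (p_{Go} − 2)(204 − 3p_{Go} + 2p_{Hop}).
∂π/∂p_{Go} = 210 − 6p_{Go} + 2p_{Hop} = 0 ⇒ p_{Go} = 35 + (1/3)p_{Hop}.
Similarly p_{Hop} = 41.5 + (1/3)p_{Go}.
Plugging p_{Hop} into Go's best response: p_{Go} = 35 + (1/3)(41.5 + (1/3)p_{Go}) ⇒ (8/9)p_{Go} = 293/6, so p_{Go} = 54.9375.
Then p_{Hop} = 41.5 + (1/3)·54.9375 = 59.8125.
q_{Go} = 204 − 3·54.9375 + 2·59.8125 = 158.8125.

158.8125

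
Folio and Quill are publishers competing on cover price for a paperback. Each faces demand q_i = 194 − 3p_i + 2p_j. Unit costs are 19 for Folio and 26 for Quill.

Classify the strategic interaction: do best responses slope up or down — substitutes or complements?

strategic complements

Folio's profit: π = (p_{Folio} − 19)(194 − 3p_{Folio} + 2p_{Quill}).
∂π/∂p_{Folio} = 251 − 6p_{Folio} + 2p_{Quill} = 0 ⇒ p_{Folio} = 251/6 + (1/3)p_{Quill}.
The best-response slope dp_{Folio}/dp_{Quill} = 1/3 > 0: the reaction function is upward-sloping, so the choices are strategic complements.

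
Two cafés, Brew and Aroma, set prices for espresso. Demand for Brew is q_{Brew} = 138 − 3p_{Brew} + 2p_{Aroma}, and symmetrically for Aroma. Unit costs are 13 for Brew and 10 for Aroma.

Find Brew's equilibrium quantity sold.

Brew's profit: π = (p_{Brew} − 13)(138 − 3p_{Brew} + 2p_{Aroma}).
∂π/∂p_{Brew} = 177 − 6p_{Brew} + 2p_{Aroma} = 0 ⇒ p_{Brew} = 29.5 + (1/3)p_{Aroma}.
Similarly p_{Aroma} = 28 + (1/3)p_{Brew}.
Plugging p_{Aroma} into Brew's best response: p_{Brew} = 29.5 + (1/3)(28 + (1/3)p_{Brew}) ⇒ (8/9)p_{Brew} = 233/6, so p_{Brew} = 43.6875.
Then p_{Aroma} = 28 + (1/3)·43.6875 = 42.5625.
q_{Brew} = 138 − 3·43.6875 + 2·42.5625 = 92.0625.

92.0625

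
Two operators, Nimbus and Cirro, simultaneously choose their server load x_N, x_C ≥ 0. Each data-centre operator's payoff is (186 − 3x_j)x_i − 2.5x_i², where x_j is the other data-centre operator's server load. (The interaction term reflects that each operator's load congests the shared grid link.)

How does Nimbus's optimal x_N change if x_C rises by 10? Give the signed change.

Nimbus's payoff is (186 − 3x_C)x_N − 2.5x_N².
∂π/∂x_N = 186 − 3x_C − 5x_N = 0, so x_N = 37.2 − 0.6x_C.
The reaction-function slope is −0.6, so a 10-unit rise in x_C moves x_N by −0.6 × 10 = −6. Nimbus's best response falls — the actions are strategic substitutes.

-6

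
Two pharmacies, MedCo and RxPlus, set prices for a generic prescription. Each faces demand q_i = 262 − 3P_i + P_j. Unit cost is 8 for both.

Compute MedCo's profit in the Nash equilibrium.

7261.92

MedCo's profit: π = (P_{MedCo} − 8)(262 − 3P_{MedCo} + P_{RxPlus}).
∂π/∂P_{MedCo} = 286 − 6P_{MedCo} + P_{RxPlus} = 0 ⇒ P_{MedCo} = 143/3 + (1/6)P_{RxPlus}.
By symmetry P_{RxPlus} = P_{MedCo}; substituting into the reaction function, (5/6)P_{MedCo} = 143/3 and P_{MedCo} = 57.2.
q_{MedCo} = 262 − 3·57.2 + 57.2 = 147.6.
Profit = (57.2 − 8)·147.6 = 7261.92.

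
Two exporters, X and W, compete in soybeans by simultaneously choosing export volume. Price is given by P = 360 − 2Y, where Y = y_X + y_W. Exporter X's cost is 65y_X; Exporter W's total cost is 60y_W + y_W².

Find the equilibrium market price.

Exporter X's profit: π = y_X(360 − 2(y_X + y_W)) − 65y_X.
∂π/∂y_X = 295 − 4y_X − 2y_W = 0, so y_X = 73.75 − 0.5y_W.
For W: ∂π/∂y_W = 300 − 6y_W − 2y_X = 0 ⇒ y_W = 50 − (1/3)y_X.
Solving the two reaction functions simultaneously: (1 − (−0.5)(−1/3))y_X = 73.75 − 0.5·50, so (5/6)y_X = 48.75 and y_X = 58.5.
Then y_W = 50 − (1/3)·58.5 = 30.5.
Equilibrium price: P = 360 − 2·89 = 182.

182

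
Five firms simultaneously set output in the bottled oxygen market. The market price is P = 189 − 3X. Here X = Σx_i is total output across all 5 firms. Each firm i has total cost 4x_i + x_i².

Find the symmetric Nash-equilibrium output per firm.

9.25

A representative firm's profit is π_i = x_i(189 − 3X) − 4x_i − x_i², with X = x_i + Σ_{j≠i} x_j.
First-order condition: 185 − 8x_i − 3Σ_{j≠i} x_j = 0.
Imposing symmetry (x_j = x for all j) turns Σ_{j≠i} x_j into 4x, so 185 = 20x and x = 9.25.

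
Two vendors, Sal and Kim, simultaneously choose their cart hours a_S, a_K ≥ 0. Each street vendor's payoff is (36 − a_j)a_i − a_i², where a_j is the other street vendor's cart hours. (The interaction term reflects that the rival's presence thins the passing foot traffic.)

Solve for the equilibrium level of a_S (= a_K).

12

Sal's payoff is (36 − a_K)a_S − a_S².
∂π/∂a_S = 36 − a_K − 2a_S = 0, so a_S = 18 − 0.5a_K.
The game is symmetric, so in equilibrium a_K = a_S: the reaction function gives 1.5a_S = 18, hence a_S = 12.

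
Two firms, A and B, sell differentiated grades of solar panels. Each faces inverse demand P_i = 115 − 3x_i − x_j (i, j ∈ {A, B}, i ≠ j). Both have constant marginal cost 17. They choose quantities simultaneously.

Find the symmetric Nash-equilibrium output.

Firm A's profit: π = x_A(115 − 3x_A − x_B) − 17x_A.
∂π/∂x_A = 98 − 6x_A − x_B = 0 ⇒ x_A = 49/3 − (1/6)x_B.
The game is symmetric, so in equilibrium x_B = x_A: the reaction function gives (7/6)x_A = 49/3, hence x_A = 14.

14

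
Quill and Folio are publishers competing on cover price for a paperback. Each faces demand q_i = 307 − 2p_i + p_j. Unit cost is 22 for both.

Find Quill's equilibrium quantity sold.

190

Quill's profit: π = (p_{Quill} − 22)(307 − 2p_{Quill} + p_{Folio}).
∂π/∂p_{Quill} = 351 − 4p_{Quill} + p_{Folio} = 0 ⇒ p_{Quill} = 87.75 + 0.25p_{Folio}.
By symmetry p_{Folio} = p_{Quill}; substituting into the reaction function, 0.75p_{Quill} = 87.75 and p_{Quill} = 117.
q_{Quill} = 307 − 2·117 + 117 = 190.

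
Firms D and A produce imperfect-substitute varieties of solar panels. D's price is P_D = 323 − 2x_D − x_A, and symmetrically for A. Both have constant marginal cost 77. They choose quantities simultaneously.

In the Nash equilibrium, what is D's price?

175.4

Firm D's profit: π = x_D(323 − 2x_D − x_A) − 77x_D.
∂π/∂x_D = 246 − 4x_D − x_A = 0 ⇒ x_D = 61.5 − 0.25x_A.
Setting x_D = x_A in the reaction function: x_D = 61.5 − 0.25x_D, so x_D = 61.5 / 1.25 = 49.2.
P_D = 323 − 2·49.2 − 49.2 = 175.4.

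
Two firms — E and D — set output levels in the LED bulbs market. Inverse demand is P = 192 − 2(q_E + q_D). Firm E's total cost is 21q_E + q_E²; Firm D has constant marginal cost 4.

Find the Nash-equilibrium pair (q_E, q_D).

15.4, 39.3

Firm E's profit: π = q_E(192 − 2(q_E + q_D)) − 21q_E − q_E².
∂π/∂q_E = 171 − 6q_E − 2q_D = 0, so q_E = 28.5 − (1/3)q_D.
For D: ∂π/∂q_D = 188 − 4q_D − 2q_E = 0 ⇒ q_D = 47 − 0.5q_E.
Plugging q_D into E's best response: q_E = 28.5 − (1/3)(47 − 0.5q_E) ⇒ (5/6)q_E = 77/6, so q_E = 15.4.
Then q_D = 47 − 0.5·15.4 = 39.3.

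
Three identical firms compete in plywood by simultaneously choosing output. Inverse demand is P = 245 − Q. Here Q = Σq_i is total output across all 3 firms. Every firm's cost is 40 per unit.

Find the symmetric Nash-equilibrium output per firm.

A representative firm's profit is π_i = q_i(245 − Q) − 40q_i, with Q = q_i + Σ_{j≠i} q_j.
First-order condition: 205 − 2q_i − Σ_{j≠i} q_j = 0.
In a symmetric equilibrium every firm chooses the same q, so Σ_{j≠i} q_j = 2q. The condition becomes 205 − 4q = 0, giving q = 205/4 = 51.25.

51.25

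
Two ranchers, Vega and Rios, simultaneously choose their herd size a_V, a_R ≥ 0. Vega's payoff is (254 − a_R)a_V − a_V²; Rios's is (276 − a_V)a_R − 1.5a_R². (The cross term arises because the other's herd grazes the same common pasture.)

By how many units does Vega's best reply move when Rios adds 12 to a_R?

-6

Expanding Vega's payoff: 254a_V − a_Ra_V − a_V².
∂π/∂a_V = 254 − a_R − 2a_V = 0, so a_V = 127 − 0.5a_R.
The reaction-function slope is −0.5, so a 12-unit rise in a_R moves a_V by −0.5 × 12 = −6. Vega's best response falls — the actions are strategic substitutes.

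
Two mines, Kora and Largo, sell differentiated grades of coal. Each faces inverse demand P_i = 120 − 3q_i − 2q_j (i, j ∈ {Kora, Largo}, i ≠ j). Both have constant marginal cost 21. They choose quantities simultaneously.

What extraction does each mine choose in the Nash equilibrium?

12.375

Mine Kora's profit: π = q_{Kora}(120 − 3q_{Kora} − 2q_{Largo}) − 21q_{Kora}.
∂π/∂q_{Kora} = 99 − 6q_{Kora} − 2q_{Largo} = 0 ⇒ q_{Kora} = 16.5 − (1/3)q_{Largo}.
By symmetry q_{Largo} = q_{Kora}; substituting into the reaction function, (4/3)q_{Kora} = 16.5 and q_{Kora} = 12.375.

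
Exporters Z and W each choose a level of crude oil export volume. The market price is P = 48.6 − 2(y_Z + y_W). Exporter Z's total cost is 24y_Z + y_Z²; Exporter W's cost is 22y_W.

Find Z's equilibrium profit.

Exporter Z's profit: π = y_Z(48.6 − 2(y_Z + y_W)) − 24y_Z − y_Z².
∂π/∂y_Z = 24.6 − 6y_Z − 2y_W = 0, so y_Z = 4.1 − (1/3)y_W.
For W: ∂π/∂y_W = 26.6 − 4y_W − 2y_Z = 0 ⇒ y_W = 6.65 − 0.5y_Z.
Plugging y_W into Z's best response: y_Z = 4.1 − (1/3)(6.65 − 0.5y_Z) ⇒ (5/6)y_Z = 113/60, so y_Z = 2.26.
Then y_W = 6.65 − 0.5·2.26 = 5.52.
Price P = 48.6 − 2·7.78 = 33.04.
Z's profit: (33.04 − 24)·2.26 − (2.26)² = 15.3228.

15.3228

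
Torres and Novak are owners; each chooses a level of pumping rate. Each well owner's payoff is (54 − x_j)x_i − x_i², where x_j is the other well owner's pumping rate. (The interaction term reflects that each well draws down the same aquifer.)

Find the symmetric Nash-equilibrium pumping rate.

18

Torres's payoff is (54 − x_N)x_T − x_T².
∂π/∂x_T = 54 − x_N − 2x_T = 0, so x_T = 27 − 0.5x_N.
By symmetry x_N = x_T; substituting into the reaction function, 1.5x_T = 27 and x_T = 18.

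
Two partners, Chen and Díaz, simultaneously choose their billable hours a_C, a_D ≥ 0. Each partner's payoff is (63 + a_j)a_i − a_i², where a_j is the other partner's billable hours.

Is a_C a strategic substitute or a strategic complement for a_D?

strategic complements

Chen's payoff is (63 + a_D)a_C − a_C².
∂π/∂a_C = 63 + a_D − 2a_C = 0, so a_C = 31.5 + 0.5a_D.
The best-response slope da_C/da_D = 0.5 > 0: the reaction function is upward-sloping, so the choices are strategic complements.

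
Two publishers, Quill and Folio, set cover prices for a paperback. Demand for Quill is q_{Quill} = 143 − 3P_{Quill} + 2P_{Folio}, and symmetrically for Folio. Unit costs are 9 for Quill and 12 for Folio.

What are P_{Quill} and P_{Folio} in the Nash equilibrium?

Quill's profit: π = (P_{Quill} − 9)(143 − 3P_{Quill} + 2P_{Folio}).
∂π/∂P_{Quill} = 170 − 6P_{Quill} + 2P_{Folio} = 0 ⇒ P_{Quill} = 85/3 + (1/3)P_{Folio}.
Similarly P_{Folio} = 179/6 + (1/3)P_{Quill}.
Substituting the second reaction function into the first: P_{Quill} = 85/3 + (1/3)(179/6 + (1/3)P_{Quill}), which gives (8/9)P_{Quill} = 689/18 ⇒ P_{Quill} = 43.0625.
Then P_{Folio} = 179/6 + (1/3)·43.0625 = 44.1875.

43.0625, 44.1875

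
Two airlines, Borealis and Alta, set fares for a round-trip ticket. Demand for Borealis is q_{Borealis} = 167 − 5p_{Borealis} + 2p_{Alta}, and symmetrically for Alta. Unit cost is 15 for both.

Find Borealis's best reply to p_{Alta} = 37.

31.6

Borealis's profit: π = (p_{Borealis} − 15)(167 − 5p_{Borealis} + 2p_{Alta}).
∂π/∂p_{Borealis} = 242 − 10p_{Borealis} + 2p_{Alta} = 0 ⇒ p_{Borealis} = 24.2 + 0.2p_{Alta}.
At p_{Alta} = 37: p_{Borealis} = 24.2 + 0.2·37 = 31.6.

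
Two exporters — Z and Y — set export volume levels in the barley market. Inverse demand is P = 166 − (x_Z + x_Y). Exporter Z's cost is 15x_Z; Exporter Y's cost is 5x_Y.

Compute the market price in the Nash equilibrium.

62

Exporter Z's profit: π = x_Z(166 − (x_Z + x_Y)) − 15x_Z.
∂π/∂x_Z = 151 − 2x_Z − x_Y = 0, so x_Z = 75.5 − 0.5x_Y.
By the same steps for Y: x_Y = 80.5 − 0.5x_Z.
Solving the two reaction functions simultaneously: (1 − (−0.5)(−0.5))x_Z = 75.5 − 0.5·80.5, so 0.75x_Z = 35.25 and x_Z = 47.
Then x_Y = 80.5 − 0.5·47 = 57.
Equilibrium price: P = 166 − 104 = 62.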